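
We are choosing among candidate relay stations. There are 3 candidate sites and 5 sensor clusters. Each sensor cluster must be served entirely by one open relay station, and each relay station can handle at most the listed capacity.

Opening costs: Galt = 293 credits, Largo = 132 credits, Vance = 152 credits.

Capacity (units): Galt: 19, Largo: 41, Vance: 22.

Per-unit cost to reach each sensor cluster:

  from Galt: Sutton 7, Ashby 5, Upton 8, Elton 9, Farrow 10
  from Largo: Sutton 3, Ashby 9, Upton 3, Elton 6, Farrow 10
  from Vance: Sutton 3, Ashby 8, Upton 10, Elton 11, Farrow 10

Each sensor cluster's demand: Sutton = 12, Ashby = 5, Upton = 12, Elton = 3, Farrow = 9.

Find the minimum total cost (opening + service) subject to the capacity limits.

Minimum total cost: 357

Open {Largo}: Sutton→Largo 3·12=36, Ashby→Largo 9·5=45, Upton→Largo 3·12=36, Elton→Largo 6·3=18, Farrow→Largo 10·9=90.
Loads: Largo carries 41/41. Service 225; fixed 132; total 357.
Next best feasible plan costs 504.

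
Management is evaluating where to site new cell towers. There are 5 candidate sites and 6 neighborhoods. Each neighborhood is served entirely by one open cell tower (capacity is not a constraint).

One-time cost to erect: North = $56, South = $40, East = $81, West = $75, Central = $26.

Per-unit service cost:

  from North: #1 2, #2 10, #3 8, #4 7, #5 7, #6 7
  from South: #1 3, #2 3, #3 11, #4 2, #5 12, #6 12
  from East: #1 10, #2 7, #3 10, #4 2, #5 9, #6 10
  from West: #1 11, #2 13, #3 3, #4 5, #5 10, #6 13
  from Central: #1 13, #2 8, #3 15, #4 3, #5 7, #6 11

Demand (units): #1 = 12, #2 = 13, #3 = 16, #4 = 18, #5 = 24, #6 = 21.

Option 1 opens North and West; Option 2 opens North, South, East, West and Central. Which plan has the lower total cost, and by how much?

Option 1: {North, West}: #1→North 2·12=24, #2→North 10·13=130, #3→West 3·16=48, #4→West 5·18=90, #5→North 7·24=168, #6→North 7·21=147. Service 607; fixed 131; total 738.
Option 2: {North, South, East, West, Central}: #1→North 2·12=24, #2→South 3·13=39, #3→West 3·16=48, #4→South 2·18=36, #5→North 7·24=168, #6→North 7·21=147. Service 462; fixed 278; total 740.
Difference: |738 − 740| = 2.

Option 1 is cheaper by 2.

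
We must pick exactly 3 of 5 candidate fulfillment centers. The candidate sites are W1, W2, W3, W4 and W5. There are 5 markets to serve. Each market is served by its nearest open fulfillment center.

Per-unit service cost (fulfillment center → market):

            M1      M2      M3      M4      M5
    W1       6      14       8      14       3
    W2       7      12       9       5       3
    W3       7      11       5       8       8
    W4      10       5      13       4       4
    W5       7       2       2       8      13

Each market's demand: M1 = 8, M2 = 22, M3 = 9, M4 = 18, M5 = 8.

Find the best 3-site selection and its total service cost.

With exactly 3 open, each market uses its cheapest among the chosen.
{W1, W4, W5}: M1→W1 6·8=48, M2→W5 2·22=44, M3→W5 2·9=18, M4→W4 4·18=72, M5→W1 3·8=24. Service cost 206.
{W2, W4, W5}: service cost 214
{W3, W4, W5}: service cost 222
Among all 10 size-3 choices, {W1, W4, W5} is lowest.

Choose W1, W4 and W5; total service cost 206.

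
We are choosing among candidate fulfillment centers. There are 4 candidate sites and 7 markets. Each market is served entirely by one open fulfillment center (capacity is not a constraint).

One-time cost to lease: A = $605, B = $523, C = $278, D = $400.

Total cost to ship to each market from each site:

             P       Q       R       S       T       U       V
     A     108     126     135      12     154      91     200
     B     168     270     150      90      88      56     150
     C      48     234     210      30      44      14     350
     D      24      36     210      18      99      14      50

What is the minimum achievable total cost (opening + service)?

For any fixed open set, each market goes to its cheapest open site; total = fixed + service.
{D}: P→D 24, Q→D 36, R→D 210, S→D 18, T→D 99, U→D 14, V→D 50. Service 451; fixed 400; total 851.
{C, D}: service 396 + fixed 678 = 1074
{C}: service 930 + fixed 278 = 1208
{A, B, C, D}: service 315 + fixed 1806 = 2121
No other subset beats 851.

Minimum total cost: 851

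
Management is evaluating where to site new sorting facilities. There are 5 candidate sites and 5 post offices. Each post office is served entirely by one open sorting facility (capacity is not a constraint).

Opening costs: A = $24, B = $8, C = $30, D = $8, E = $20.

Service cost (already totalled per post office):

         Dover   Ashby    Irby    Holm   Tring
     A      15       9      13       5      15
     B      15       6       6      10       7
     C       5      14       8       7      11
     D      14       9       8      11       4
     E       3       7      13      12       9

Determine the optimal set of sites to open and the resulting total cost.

Open B only; minimum total cost 52.

For any fixed open set, each post office goes to its cheapest open site; total = fixed + service.
{B}: Dover→B 15, Ashby→B 6, Irby→B 6, Holm→B 10, Tring→B 7. Service 44; fixed 8; total 52.
{D}: Dover→D 14, Ashby→D 9, Irby→D 8, Holm→D 11, Tring→D 4. Service 46; fixed 8; total 54.
{B, D}: service 40 + fixed 16 = 56
{A, B, C, D, E}: service 24 + fixed 90 = 114
No other subset beats 52.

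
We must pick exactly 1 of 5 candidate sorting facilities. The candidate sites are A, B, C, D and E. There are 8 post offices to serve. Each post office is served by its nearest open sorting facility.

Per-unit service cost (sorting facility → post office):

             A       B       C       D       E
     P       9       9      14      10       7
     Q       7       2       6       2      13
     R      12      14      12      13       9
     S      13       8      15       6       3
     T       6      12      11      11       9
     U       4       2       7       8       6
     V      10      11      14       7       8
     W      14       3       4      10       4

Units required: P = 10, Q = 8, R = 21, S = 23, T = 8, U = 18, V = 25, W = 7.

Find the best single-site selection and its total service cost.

Choose E only; total service cost 840.

With exactly 1 open, each post office uses its cheapest among the chosen.
{E}: P→E 7·10=70, Q→E 13·8=104, R→E 9·21=189, S→E 3·23=69, T→E 9·8=72, U→E 6·18=108, V→E 8·25=200, W→E 4·7=28. Service cost 840.
{D}: service cost 1004
{B}: service cost 1012
Among all 5 size-1 choices, {E} is lowest.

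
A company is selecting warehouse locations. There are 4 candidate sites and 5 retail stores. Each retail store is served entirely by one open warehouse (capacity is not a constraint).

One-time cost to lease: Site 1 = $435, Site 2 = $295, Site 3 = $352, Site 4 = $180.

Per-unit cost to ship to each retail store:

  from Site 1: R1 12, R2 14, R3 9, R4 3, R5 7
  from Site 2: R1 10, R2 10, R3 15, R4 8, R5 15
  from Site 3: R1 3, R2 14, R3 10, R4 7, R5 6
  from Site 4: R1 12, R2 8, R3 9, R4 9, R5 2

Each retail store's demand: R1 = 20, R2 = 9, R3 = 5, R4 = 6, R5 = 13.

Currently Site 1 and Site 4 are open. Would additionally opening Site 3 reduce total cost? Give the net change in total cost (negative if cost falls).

No — net change +172 (cost rises by 172).

Current service cost with {Site 1, Site 4}: 401.
Adding Site 3: each retail store re-picks its cheapest; new service cost 221, saving 180.
Extra fixed cost: 352. Net change = 352 − 180 = 172.
(Totals: 1016 → 1188.)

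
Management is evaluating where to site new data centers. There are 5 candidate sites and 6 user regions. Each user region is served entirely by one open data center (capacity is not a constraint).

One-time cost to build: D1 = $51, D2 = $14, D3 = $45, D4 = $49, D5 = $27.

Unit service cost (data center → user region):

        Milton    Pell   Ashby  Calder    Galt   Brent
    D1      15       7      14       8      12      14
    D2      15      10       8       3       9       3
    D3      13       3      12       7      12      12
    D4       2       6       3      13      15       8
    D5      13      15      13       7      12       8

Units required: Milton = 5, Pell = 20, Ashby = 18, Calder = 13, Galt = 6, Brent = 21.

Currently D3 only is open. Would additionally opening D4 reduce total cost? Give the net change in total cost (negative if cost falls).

Current service cost with {D3}: 756.
Adding D4: each user region re-picks its cheapest; new service cost 455, saving 301.
Extra fixed cost: 49. Net change = 49 − 301 = -252.
(Totals: 801 → 549.)

Yes — net change −252 (cost falls by 252).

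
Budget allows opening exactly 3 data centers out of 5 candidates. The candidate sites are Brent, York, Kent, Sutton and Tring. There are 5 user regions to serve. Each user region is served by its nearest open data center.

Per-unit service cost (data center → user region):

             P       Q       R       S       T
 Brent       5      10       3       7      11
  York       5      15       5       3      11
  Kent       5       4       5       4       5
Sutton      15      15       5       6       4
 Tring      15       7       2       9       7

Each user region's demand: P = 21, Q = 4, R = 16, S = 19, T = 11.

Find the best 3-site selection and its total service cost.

Choose York, Kent and Tring; total service cost 265.

With exactly 3 open, each user region uses its cheapest among the chosen.
{York, Kent, Tring}: P→York 5·21=105, Q→Kent 4·4=16, R→Tring 2·16=32, S→York 3·19=57, T→Kent 5·11=55. Service cost 265.
{York, Sutton, Tring}: service cost 266
{Kent, Sutton, Tring}: service cost 273
Among all 10 size-3 choices, {York, Kent, Tring} is lowest.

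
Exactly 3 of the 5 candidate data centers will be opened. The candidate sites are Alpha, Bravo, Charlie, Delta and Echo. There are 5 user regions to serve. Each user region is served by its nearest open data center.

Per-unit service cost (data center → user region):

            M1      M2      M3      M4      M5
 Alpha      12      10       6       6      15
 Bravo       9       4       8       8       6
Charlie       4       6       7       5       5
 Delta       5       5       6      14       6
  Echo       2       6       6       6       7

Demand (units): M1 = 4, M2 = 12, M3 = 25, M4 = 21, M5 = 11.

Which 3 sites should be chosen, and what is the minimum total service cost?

Choose Bravo, Charlie and Echo; total service cost 366.

With exactly 3 open, each user region uses its cheapest among the chosen.
{Bravo, Charlie, Echo}: M1→Echo 2·4=8, M2→Bravo 4·12=48, M3→Echo 6·25=150, M4→Charlie 5·21=105, M5→Charlie 5·11=55. Service cost 366.
{Alpha, Bravo, Charlie}: service cost 374
{Bravo, Charlie, Delta}: service cost 374
Among all 10 size-3 choices, {Bravo, Charlie, Echo} is lowest.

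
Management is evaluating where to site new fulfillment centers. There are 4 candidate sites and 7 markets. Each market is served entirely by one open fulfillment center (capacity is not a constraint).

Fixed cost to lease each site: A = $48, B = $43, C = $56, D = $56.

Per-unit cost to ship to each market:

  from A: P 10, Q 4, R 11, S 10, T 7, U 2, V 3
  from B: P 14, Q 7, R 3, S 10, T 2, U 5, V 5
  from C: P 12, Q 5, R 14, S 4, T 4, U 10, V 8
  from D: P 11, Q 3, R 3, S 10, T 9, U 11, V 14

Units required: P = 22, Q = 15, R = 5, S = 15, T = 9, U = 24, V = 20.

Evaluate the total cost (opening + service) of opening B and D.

Each market is assigned to its cheapest site among the open ones.
{B, D}: P→D 11·22=242, Q→D 3·15=45, R→B 3·5=15, S→B 10·15=150, T→B 2·9=18, U→B 5·24=120, V→B 5·20=100. Service 690; fixed 99; total 789.

Total cost: 789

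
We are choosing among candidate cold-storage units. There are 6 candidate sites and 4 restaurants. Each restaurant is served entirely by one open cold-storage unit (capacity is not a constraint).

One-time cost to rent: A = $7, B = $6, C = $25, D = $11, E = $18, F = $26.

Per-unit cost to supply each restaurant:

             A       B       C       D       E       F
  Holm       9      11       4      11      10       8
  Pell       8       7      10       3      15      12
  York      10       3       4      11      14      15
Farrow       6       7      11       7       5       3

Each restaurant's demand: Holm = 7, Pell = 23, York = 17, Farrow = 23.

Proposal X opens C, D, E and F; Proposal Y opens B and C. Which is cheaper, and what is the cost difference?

Proposal X is cheaper by 118.

Proposal X: {C, D, E, F}: Holm→C 4·7=28, Pell→D 3·23=69, York→C 4·17=68, Farrow→F 3·23=69. Service 234; fixed 80; total 314.
Proposal Y: {B, C}: Holm→C 4·7=28, Pell→B 7·23=161, York→B 3·17=51, Farrow→B 7·23=161. Service 401; fixed 31; total 432.
Difference: |314 − 432| = 118.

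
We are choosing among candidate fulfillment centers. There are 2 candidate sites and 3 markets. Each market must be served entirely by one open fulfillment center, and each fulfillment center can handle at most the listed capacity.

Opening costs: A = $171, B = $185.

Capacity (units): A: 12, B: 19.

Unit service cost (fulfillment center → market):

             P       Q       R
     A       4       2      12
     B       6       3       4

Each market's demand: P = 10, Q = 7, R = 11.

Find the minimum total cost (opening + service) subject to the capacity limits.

Minimum total cost: 461

Open {A, B}: P→A 4·10=40, Q→B 3·7=21, R→B 4·11=44.
Loads: A carries 10/12, B carries 18/19. Service 105; fixed 356; total 461.
Next best feasible plan costs 569.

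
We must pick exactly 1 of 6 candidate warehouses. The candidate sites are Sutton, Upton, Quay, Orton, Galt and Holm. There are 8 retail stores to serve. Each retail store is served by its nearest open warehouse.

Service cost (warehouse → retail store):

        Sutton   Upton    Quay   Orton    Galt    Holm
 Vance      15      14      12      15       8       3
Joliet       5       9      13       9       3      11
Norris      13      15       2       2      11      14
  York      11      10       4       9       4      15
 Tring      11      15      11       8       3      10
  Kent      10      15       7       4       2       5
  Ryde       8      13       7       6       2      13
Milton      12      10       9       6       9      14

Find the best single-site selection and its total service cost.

Choose Galt only; total service cost 42.

With exactly 1 open, each retail store uses its cheapest among the chosen.
{Galt}: Vance→Galt 8, Joliet→Galt 3, Norris→Galt 11, York→Galt 4, Tring→Galt 3, Kent→Galt 2, Ryde→Galt 2, Milton→Galt 9. Service cost 42.
{Orton}: service cost 59
{Quay}: service cost 65
Among all 6 size-1 choices, {Galt} is lowest.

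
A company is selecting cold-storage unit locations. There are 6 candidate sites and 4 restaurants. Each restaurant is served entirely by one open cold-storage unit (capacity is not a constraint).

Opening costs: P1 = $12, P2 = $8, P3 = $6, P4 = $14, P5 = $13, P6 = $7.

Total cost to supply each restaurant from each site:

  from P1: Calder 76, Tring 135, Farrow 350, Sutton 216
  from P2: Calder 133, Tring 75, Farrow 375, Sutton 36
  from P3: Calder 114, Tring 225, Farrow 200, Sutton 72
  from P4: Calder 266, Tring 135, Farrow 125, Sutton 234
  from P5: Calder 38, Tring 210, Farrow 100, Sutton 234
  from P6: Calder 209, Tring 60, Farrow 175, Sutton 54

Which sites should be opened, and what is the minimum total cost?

Open P2, P5 and P6; minimum total cost 262.

For any fixed open set, each restaurant goes to its cheapest open site; total = fixed + service.
{P2, P5, P6}: Calder→P5 38, Tring→P6 60, Farrow→P5 100, Sutton→P2 36. Service 234; fixed 28; total 262.
{P2, P3, P5, P6}: Calder→P5 38, Tring→P6 60, Farrow→P5 100, Sutton→P2 36. Service 234; fixed 34; total 268.
{P2, P5}: service 249 + fixed 21 = 270
{P1, P2, P3, P4, P5, P6}: service 234 + fixed 60 = 294
No other subset beats 262.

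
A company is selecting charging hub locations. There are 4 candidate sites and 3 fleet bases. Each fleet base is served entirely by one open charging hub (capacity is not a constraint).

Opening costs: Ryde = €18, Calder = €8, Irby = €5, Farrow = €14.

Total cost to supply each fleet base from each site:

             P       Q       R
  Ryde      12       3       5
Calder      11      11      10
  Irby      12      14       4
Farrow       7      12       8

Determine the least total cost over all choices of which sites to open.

For any fixed open set, each fleet base goes to its cheapest open site; total = fixed + service.
{Irby}: P→Irby 12, Q→Irby 14, R→Irby 4. Service 30; fixed 5; total 35.
{Ryde}: P→Ryde 12, Q→Ryde 3, R→Ryde 5. Service 20; fixed 18; total 38.
{Calder, Irby}: P→Calder 11, Q→Calder 11, R→Irby 4. Service 26; fixed 13; total 39.
{Ryde, Calder, Irby, Farrow}: P→Farrow 7, Q→Ryde 3, R→Irby 4. Service 14; fixed 45; total 59.
No other subset beats 35.

Minimum total cost: 35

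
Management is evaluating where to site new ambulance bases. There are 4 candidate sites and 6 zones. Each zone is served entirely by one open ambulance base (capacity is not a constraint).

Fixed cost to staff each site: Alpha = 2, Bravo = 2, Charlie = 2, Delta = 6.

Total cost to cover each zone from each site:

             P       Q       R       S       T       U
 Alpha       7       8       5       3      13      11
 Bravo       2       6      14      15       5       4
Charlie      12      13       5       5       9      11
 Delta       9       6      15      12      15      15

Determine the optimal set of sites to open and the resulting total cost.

Open Alpha and Bravo; minimum total cost 29.

For any fixed open set, each zone goes to its cheapest open site; total = fixed + service.
{Alpha, Bravo}: P→Bravo 2, Q→Bravo 6, R→Alpha 5, S→Alpha 3, T→Bravo 5, U→Bravo 4. Service 25; fixed 4; total 29.
{Alpha, Bravo, Charlie}: service 25 + fixed 6 = 31
{Bravo, Charlie}: service 27 + fixed 4 = 31
{Alpha, Bravo, Charlie, Delta}: P→Bravo 2, Q→Bravo 6, R→Alpha 5, S→Alpha 3, T→Bravo 5, U→Bravo 4. Service 25; fixed 12; total 37.
No other subset beats 29.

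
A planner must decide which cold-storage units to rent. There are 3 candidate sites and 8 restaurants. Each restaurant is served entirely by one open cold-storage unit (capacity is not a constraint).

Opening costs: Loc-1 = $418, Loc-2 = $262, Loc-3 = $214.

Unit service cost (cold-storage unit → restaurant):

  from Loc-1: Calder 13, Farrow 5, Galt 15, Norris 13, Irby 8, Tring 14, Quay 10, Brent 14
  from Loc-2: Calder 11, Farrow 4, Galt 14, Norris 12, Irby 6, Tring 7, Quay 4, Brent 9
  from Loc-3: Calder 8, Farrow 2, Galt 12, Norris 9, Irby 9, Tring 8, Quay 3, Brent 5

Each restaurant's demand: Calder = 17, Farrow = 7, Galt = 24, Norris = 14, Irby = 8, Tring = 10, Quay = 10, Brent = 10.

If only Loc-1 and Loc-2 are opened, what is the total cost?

Total cost: 1647

Each restaurant is assigned to its cheapest site among the open ones.
{Loc-1, Loc-2}: Calder→Loc-2 11·17=187, Farrow→Loc-2 4·7=28, Galt→Loc-2 14·24=336, Norris→Loc-2 12·14=168, Irby→Loc-2 6·8=48, Tring→Loc-2 7·10=70, Quay→Loc-2 4·10=40, Brent→Loc-2 9·10=90. Service 967; fixed 680; total 1647.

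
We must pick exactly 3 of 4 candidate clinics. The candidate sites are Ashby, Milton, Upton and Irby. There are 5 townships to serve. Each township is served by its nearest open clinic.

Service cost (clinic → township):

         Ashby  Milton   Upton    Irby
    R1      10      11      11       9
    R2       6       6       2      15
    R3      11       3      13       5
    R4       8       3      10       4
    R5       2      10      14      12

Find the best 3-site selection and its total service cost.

With exactly 3 open, each township uses its cheapest among the chosen.
{Ashby, Milton, Upton}: R1→Ashby 10, R2→Upton 2, R3→Milton 3, R4→Milton 3, R5→Ashby 2. Service cost 20.
{Ashby, Upton, Irby}: service cost 22
{Ashby, Milton, Irby}: service cost 23
Among all 4 size-3 choices, {Ashby, Milton, Upton} is lowest.

Choose Ashby, Milton and Upton; total service cost 20.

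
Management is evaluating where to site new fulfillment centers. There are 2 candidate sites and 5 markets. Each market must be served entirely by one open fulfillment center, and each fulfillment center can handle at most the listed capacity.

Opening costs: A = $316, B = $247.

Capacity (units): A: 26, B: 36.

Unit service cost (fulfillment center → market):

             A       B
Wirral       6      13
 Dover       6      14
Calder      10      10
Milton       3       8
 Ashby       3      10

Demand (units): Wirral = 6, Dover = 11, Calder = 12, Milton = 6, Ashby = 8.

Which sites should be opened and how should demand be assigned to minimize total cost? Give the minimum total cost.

Open {A, B}: Wirral→A 6·6=36, Dover→A 6·11=66, Calder→B 10·12=120, Milton→B 8·6=48, Ashby→A 3·8=24.
Loads: A carries 25/26, B carries 18/36. Service 294; fixed 563; total 857.
Next best feasible plan costs 869.

Minimum total cost: 857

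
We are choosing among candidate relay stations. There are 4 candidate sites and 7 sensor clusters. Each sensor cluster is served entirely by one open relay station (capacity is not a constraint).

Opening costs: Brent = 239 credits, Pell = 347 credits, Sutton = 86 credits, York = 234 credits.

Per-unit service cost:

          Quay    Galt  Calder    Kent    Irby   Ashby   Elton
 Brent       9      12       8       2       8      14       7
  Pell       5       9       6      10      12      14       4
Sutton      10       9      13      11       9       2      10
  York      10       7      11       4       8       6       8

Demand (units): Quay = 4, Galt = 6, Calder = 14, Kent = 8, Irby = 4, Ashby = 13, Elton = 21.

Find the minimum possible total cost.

For any fixed open set, each sensor cluster goes to its cheapest open site; total = fixed + service.
{Sutton}: Quay→Sutton 10·4=40, Galt→Sutton 9·6=54, Calder→Sutton 13·14=182, Kent→Sutton 11·8=88, Irby→Sutton 9·4=36, Ashby→Sutton 2·13=26, Elton→Sutton 10·21=210. Service 636; fixed 86; total 722.
{Brent, Sutton}: service 423 + fixed 325 = 748
{York}: service 546 + fixed 234 = 780
{Brent, Pell, Sutton, York}: Quay→Pell 5·4=20, Galt→York 7·6=42, Calder→Pell 6·14=84, Kent→Brent 2·8=16, Irby→Brent 8·4=32, Ashby→Sutton 2·13=26, Elton→Pell 4·21=84. Service 304; fixed 906; total 1210.
(All 15 nonempty subsets were checked; Sutton only is lowest.)

Minimum total cost: 722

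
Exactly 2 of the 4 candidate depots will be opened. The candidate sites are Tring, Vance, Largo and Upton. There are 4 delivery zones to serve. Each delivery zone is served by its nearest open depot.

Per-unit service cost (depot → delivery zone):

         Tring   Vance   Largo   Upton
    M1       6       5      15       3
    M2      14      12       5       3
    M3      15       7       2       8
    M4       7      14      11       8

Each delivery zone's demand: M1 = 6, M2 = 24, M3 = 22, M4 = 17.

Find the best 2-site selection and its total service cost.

With exactly 2 open, each delivery zone uses its cheapest among the chosen.
{Largo, Upton}: M1→Upton 3·6=18, M2→Upton 3·24=72, M3→Largo 2·22=44, M4→Upton 8·17=136. Service cost 270.
{Tring, Largo}: service cost 319
{Vance, Upton}: service cost 380
Among all 6 size-2 choices, {Largo, Upton} is lowest.

Choose Largo and Upton; total service cost 270.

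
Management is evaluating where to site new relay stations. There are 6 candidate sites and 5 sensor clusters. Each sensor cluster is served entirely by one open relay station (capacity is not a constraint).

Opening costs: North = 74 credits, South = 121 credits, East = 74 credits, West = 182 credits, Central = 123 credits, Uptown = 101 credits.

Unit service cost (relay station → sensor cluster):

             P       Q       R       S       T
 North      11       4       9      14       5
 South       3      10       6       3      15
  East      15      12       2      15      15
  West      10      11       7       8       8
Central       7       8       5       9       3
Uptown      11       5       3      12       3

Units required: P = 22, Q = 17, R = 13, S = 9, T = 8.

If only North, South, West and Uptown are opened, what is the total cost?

Total cost: 702

Each sensor cluster is assigned to its cheapest site among the open ones.
{North, South, West, Uptown}: P→South 3·22=66, Q→North 4·17=68, R→Uptown 3·13=39, S→South 3·9=27, T→Uptown 3·8=24. Service 224; fixed 478; total 702.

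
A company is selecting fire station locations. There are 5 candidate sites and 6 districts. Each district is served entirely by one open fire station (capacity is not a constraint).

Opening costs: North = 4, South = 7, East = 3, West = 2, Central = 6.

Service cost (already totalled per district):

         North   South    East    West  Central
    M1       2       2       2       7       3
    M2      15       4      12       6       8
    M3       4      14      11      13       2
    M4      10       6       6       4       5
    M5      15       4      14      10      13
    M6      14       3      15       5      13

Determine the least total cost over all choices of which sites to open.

For any fixed open set, each district goes to its cheapest open site; total = fixed + service.
{South, Central}: M1→South 2, M2→South 4, M3→Central 2, M4→Central 5, M5→South 4, M6→South 3. Service 20; fixed 13; total 33.
{North, South}: M1→North 2, M2→South 4, M3→North 4, M4→South 6, M5→South 4, M6→South 3. Service 23; fixed 11; total 34.
{North, South, West}: M1→North 2, M2→South 4, M3→North 4, M4→West 4, M5→South 4, M6→South 3. Service 21; fixed 13; total 34.
{North, South, East, West, Central}: service 19 + fixed 22 = 41
No other subset beats 33.

Minimum total cost: 33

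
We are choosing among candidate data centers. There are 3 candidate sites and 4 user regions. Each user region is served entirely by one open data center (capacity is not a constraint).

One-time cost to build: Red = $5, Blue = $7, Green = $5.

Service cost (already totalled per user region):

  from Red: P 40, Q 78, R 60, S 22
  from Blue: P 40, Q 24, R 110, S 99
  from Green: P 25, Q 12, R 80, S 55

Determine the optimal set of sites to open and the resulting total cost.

For any fixed open set, each user region goes to its cheapest open site; total = fixed + service.
{Red, Green}: P→Green 25, Q→Green 12, R→Red 60, S→Red 22. Service 119; fixed 10; total 129.
{Red, Blue, Green}: P→Green 25, Q→Green 12, R→Red 60, S→Red 22. Service 119; fixed 17; total 136.
{Red, Blue}: service 146 + fixed 12 = 158
{Red}: P→Red 40, Q→Red 78, R→Red 60, S→Red 22. Service 200; fixed 5; total 205.
No other subset beats 129.

Open Red and Green; minimum total cost 129.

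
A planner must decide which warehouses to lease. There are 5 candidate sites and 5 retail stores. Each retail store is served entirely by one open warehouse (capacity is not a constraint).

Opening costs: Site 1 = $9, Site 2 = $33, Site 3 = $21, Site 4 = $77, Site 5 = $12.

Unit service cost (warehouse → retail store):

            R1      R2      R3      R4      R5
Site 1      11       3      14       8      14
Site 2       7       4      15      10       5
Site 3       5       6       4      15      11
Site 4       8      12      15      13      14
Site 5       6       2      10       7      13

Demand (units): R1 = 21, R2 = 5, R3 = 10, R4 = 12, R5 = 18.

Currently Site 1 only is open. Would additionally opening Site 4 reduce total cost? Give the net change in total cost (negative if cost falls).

Current service cost with {Site 1}: 734.
Adding Site 4: each retail store re-picks its cheapest; new service cost 671, saving 63.
Extra fixed cost: 77. Net change = 77 − 63 = 14.
(Totals: 743 → 757.)

No — net change +14 (cost rises by 14).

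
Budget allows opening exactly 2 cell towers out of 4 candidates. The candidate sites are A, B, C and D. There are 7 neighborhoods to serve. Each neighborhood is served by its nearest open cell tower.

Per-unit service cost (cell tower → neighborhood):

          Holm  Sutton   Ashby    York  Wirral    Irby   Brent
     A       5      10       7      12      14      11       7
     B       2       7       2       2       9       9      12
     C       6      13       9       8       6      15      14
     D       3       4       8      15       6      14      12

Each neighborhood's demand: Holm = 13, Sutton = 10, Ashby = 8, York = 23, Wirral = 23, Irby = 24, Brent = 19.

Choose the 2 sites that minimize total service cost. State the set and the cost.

With exactly 2 open, each neighborhood uses its cheapest among the chosen.
{B, D}: Holm→B 2·13=26, Sutton→D 4·10=40, Ashby→B 2·8=16, York→B 2·23=46, Wirral→D 6·23=138, Irby→B 9·24=216, Brent→B 12·19=228. Service cost 710.
{A, B}: service cost 714
{B, C}: service cost 740
Among all 6 size-2 choices, {B, D} is lowest.

Choose B and D; total service cost 710.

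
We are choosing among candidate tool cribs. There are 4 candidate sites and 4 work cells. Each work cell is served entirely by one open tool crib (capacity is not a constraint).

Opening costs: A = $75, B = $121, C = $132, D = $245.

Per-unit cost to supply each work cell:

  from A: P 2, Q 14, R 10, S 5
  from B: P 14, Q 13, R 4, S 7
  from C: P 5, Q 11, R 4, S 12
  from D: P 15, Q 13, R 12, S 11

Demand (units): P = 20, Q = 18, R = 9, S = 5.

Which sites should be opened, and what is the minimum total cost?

For any fixed open set, each work cell goes to its cheapest open site; total = fixed + service.
{A}: P→A 2·20=40, Q→A 14·18=252, R→A 10·9=90, S→A 5·5=25. Service 407; fixed 75; total 482.
{A, C}: P→A 2·20=40, Q→C 11·18=198, R→C 4·9=36, S→A 5·5=25. Service 299; fixed 207; total 506.
{C}: service 394 + fixed 132 = 526
{A, B, C, D}: service 299 + fixed 573 = 872
No other subset beats 482.

Open A only; minimum total cost 482.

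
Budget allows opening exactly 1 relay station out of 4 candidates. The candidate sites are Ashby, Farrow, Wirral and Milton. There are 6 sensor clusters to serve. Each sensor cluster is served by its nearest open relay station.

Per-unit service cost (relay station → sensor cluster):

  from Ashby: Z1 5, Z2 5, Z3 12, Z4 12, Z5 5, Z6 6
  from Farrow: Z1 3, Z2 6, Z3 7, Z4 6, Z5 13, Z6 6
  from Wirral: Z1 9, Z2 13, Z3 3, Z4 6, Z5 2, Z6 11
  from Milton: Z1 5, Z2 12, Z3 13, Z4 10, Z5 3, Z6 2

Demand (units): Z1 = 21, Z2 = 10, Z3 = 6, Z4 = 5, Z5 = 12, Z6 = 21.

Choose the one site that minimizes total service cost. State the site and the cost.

With exactly 1 open, each sensor cluster uses its cheapest among the chosen.
{Milton}: Z1→Milton 5·21=105, Z2→Milton 12·10=120, Z3→Milton 13·6=78, Z4→Milton 10·5=50, Z5→Milton 3·12=36, Z6→Milton 2·21=42. Service cost 431.
{Ashby}: service cost 473
{Farrow}: service cost 477
Among all 4 size-1 choices, {Milton} is lowest.

Choose Milton only; total service cost 431.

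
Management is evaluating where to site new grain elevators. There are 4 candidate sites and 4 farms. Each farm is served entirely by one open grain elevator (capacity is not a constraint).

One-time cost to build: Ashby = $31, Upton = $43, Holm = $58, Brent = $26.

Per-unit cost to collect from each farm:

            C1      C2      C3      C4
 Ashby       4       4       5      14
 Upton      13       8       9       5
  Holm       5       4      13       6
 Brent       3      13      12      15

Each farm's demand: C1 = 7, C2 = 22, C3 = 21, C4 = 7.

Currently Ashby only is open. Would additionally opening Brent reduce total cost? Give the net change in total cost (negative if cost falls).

Current service cost with {Ashby}: 319.
Adding Brent: each farm re-picks its cheapest; new service cost 312, saving 7.
Extra fixed cost: 26. Net change = 26 − 7 = 19.
(Totals: 350 → 369.)

No — net change +19 (cost rises by 19).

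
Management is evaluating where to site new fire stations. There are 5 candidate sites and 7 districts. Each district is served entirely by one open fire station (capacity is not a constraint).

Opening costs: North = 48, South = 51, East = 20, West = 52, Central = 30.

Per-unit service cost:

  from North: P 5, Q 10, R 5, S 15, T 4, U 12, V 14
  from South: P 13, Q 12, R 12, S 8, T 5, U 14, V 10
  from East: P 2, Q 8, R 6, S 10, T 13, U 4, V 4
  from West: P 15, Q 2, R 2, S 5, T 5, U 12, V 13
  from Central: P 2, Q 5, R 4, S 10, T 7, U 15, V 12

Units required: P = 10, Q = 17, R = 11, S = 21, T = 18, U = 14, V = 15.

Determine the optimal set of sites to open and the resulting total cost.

For any fixed open set, each district goes to its cheapest open site; total = fixed + service.
{East, West}: P→East 2·10=20, Q→West 2·17=34, R→West 2·11=22, S→West 5·21=105, T→West 5·18=90, U→East 4·14=56, V→East 4·15=60. Service 387; fixed 72; total 459.
{North, East, West}: P→East 2·10=20, Q→West 2·17=34, R→West 2·11=22, S→West 5·21=105, T→North 4·18=72, U→East 4·14=56, V→East 4·15=60. Service 369; fixed 120; total 489.
{East, West, Central}: service 387 + fixed 102 = 489
{North, South, East, West, Central}: service 369 + fixed 201 = 570
No other subset beats 459.

Open East and West; minimum total cost 459.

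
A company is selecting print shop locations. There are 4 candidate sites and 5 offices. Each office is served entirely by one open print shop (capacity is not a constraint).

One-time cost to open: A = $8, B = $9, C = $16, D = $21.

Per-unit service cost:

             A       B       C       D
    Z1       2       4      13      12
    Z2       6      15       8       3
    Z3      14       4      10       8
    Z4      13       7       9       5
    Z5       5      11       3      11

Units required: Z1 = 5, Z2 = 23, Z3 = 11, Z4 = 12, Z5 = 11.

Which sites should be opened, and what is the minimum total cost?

Open A, B, C and D; minimum total cost 270.

For any fixed open set, each office goes to its cheapest open site; total = fixed + service.
{A, B, C, D}: Z1→A 2·5=10, Z2→D 3·23=69, Z3→B 4·11=44, Z4→D 5·12=60, Z5→C 3·11=33. Service 216; fixed 54; total 270.
{B, C, D}: service 226 + fixed 46 = 272
{A, B, D}: Z1→A 2·5=10, Z2→D 3·23=69, Z3→B 4·11=44, Z4→D 5·12=60, Z5→A 5·11=55. Service 238; fixed 38; total 276.
{A}: service 513 + fixed 8 = 521
(All 15 nonempty subsets were checked; A, B, C and D is lowest.)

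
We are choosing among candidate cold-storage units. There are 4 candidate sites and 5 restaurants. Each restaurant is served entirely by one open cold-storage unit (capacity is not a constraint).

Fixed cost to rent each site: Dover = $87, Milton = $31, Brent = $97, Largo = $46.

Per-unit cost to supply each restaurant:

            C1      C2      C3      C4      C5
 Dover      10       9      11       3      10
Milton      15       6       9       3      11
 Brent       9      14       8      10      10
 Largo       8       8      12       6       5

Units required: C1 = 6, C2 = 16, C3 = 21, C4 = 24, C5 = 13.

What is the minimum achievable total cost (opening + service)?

For any fixed open set, each restaurant goes to its cheapest open site; total = fixed + service.
{Milton, Largo}: C1→Largo 8·6=48, C2→Milton 6·16=96, C3→Milton 9·21=189, C4→Milton 3·24=72, C5→Largo 5·13=65. Service 470; fixed 77; total 547.
{Milton}: service 590 + fixed 31 = 621
{Milton, Brent, Largo}: service 449 + fixed 174 = 623
{Dover, Milton, Brent, Largo}: service 449 + fixed 261 = 710
No other subset beats 547.

Minimum total cost: 547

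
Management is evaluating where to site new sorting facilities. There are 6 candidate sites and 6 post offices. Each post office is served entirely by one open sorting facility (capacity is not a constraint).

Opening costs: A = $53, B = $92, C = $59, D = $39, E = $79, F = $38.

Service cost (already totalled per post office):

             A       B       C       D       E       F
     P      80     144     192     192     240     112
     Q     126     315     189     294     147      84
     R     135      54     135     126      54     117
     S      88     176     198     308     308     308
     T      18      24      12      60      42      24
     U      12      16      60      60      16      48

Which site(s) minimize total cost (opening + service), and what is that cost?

Open A and F; minimum total cost 490.

For any fixed open set, each post office goes to its cheapest open site; total = fixed + service.
{A, F}: P→A 80, Q→F 84, R→F 117, S→A 88, T→A 18, U→A 12. Service 399; fixed 91; total 490.
{A, E, F}: P→A 80, Q→F 84, R→E 54, S→A 88, T→A 18, U→A 12. Service 336; fixed 170; total 506.
{A, E}: service 378 + fixed 132 = 510
{A, B, C, D, E, F}: P→A 80, Q→F 84, R→B 54, S→A 88, T→C 12, U→A 12. Service 330; fixed 360; total 690.
No other subset beats 490.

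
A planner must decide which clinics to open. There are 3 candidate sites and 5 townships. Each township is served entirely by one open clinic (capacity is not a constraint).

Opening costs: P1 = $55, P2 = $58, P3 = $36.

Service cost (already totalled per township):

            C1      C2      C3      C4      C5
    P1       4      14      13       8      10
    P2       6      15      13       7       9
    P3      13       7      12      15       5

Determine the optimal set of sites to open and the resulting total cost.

Open P3 only; minimum total cost 88.

For any fixed open set, each township goes to its cheapest open site; total = fixed + service.
{P3}: C1→P3 13, C2→P3 7, C3→P3 12, C4→P3 15, C5→P3 5. Service 52; fixed 36; total 88.
{P1}: C1→P1 4, C2→P1 14, C3→P1 13, C4→P1 8, C5→P1 10. Service 49; fixed 55; total 104.
{P2}: C1→P2 6, C2→P2 15, C3→P2 13, C4→P2 7, C5→P2 9. Service 50; fixed 58; total 108.
{P1, P2, P3}: C1→P1 4, C2→P3 7, C3→P3 12, C4→P2 7, C5→P3 5. Service 35; fixed 149; total 184.
(All 7 nonempty subsets were checked; P3 only is lowest.)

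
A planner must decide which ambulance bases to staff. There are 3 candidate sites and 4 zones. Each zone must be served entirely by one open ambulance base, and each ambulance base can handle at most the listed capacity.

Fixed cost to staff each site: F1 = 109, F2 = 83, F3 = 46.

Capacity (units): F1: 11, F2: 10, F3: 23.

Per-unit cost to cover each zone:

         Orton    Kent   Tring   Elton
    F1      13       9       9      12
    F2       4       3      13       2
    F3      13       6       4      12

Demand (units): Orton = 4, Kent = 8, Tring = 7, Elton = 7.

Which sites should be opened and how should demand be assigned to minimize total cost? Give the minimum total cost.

Minimum total cost: 271

Open {F2, F3}: Orton→F3 13·4=52, Kent→F3 6·8=48, Tring→F3 4·7=28, Elton→F2 2·7=14.
Loads: F2 carries 7/10, F3 carries 19/23. Service 142; fixed 129; total 271.
Next best feasible plan costs 305.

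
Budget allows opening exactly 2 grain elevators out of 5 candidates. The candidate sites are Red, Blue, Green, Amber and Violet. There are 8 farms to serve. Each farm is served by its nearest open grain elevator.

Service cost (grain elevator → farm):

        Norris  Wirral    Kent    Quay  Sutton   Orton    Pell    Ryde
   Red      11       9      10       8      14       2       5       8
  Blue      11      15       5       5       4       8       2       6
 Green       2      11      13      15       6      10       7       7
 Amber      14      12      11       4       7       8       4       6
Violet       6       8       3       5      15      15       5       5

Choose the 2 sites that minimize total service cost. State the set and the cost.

With exactly 2 open, each farm uses its cheapest among the chosen.
{Blue, Violet}: Norris→Violet 6, Wirral→Violet 8, Kent→Violet 3, Quay→Blue 5, Sutton→Blue 4, Orton→Blue 8, Pell→Blue 2, Ryde→Violet 5. Service cost 41.
{Blue, Green}: service cost 43
{Red, Blue}: service cost 44
Among all 10 size-2 choices, {Blue, Violet} is lowest.

Choose Blue and Violet; total service cost 41.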